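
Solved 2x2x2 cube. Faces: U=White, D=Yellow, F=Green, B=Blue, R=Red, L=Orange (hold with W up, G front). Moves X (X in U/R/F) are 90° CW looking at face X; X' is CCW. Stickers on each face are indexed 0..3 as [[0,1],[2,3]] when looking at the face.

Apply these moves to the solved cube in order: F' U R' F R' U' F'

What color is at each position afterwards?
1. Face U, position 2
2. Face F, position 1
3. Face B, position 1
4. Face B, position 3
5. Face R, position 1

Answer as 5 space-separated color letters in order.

After move 1 (F'): F=GGGG U=WWRR R=YRYR D=OOYY L=OWOW
After move 2 (U): U=RWRW F=YRGG R=BBYR B=OWBB L=GGOW
After move 3 (R'): R=BRBY U=RBRO F=YWGW D=ORYG B=YWOB
After move 4 (F): F=GYWW U=RBWG R=RROY D=BBYG L=GOOR
After move 5 (R'): R=RYRO U=ROWY F=GBWG D=BYYW B=GWBB
After move 6 (U'): U=OYRW F=GOWG R=GBRO B=RYBB L=GWOR
After move 7 (F'): F=OGGW U=OYGR R=YBBO D=WRYW L=GWOR
Query 1: U[2] = G
Query 2: F[1] = G
Query 3: B[1] = Y
Query 4: B[3] = B
Query 5: R[1] = B

Answer: G G Y B B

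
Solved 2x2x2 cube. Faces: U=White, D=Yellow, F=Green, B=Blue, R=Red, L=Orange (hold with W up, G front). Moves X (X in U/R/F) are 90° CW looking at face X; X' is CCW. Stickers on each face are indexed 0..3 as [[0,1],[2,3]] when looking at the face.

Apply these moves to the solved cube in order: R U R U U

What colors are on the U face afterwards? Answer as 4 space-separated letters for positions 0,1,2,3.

After move 1 (R): R=RRRR U=WGWG F=GYGY D=YBYB B=WBWB
After move 2 (U): U=WWGG F=RRGY R=WBRR B=OOWB L=GYOO
After move 3 (R): R=RWRB U=WRGY F=RBGB D=YWYO B=GOWB
After move 4 (U): U=GWYR F=RWGB R=GORB B=GYWB L=RBOO
After move 5 (U): U=YGRW F=GOGB R=GYRB B=RBWB L=RWOO
Query: U face = YGRW

Answer: Y G R W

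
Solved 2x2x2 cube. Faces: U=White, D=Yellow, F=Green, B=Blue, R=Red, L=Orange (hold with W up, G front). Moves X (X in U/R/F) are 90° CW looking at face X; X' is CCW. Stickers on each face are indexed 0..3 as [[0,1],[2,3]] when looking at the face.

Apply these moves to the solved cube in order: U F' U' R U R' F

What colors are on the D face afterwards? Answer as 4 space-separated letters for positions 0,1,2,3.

After move 1 (U): U=WWWW F=RRGG R=BBRR B=OOBB L=GGOO
After move 2 (F'): F=RGRG U=WWBR R=YBYR D=GOYY L=GWOW
After move 3 (U'): U=WRWB F=GWRG R=RGYR B=YBBB L=OOOW
After move 4 (R): R=YRRG U=WWWG F=GORY D=GBYY B=BBRB
After move 5 (U): U=WWGW F=YRRY R=BBRG B=OORB L=GOOW
After move 6 (R'): R=BGBR U=WRGO F=YWRW D=GRYY B=YOBB
After move 7 (F): F=RYWW U=WRWO R=GGOR D=BBYY L=GGOR
Query: D face = BBYY

Answer: B B Y Y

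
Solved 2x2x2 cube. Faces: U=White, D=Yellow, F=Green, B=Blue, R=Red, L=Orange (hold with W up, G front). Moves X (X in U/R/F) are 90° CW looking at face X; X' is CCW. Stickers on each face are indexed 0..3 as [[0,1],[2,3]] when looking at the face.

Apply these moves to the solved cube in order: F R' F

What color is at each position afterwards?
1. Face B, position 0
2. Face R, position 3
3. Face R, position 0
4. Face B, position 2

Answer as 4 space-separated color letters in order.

Answer: Y W O R

Derivation:
After move 1 (F): F=GGGG U=WWOO R=WRWR D=RRYY L=OYOY
After move 2 (R'): R=RRWW U=WBOB F=GWGO D=RGYG B=YBRB
After move 3 (F): F=GGOW U=WBYY R=ORBW D=WRYG L=OROG
Query 1: B[0] = Y
Query 2: R[3] = W
Query 3: R[0] = O
Query 4: B[2] = R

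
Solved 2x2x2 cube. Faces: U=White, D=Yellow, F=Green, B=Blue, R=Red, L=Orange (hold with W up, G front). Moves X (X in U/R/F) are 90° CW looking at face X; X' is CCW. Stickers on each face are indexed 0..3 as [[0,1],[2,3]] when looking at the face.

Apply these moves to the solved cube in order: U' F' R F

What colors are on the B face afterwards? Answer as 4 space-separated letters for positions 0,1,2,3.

Answer: R R W B

Derivation:
After move 1 (U'): U=WWWW F=OOGG R=GGRR B=RRBB L=BBOO
After move 2 (F'): F=OGOG U=WWGR R=YGYR D=BOYY L=BWOW
After move 3 (R): R=YYRG U=WGGG F=OOOY D=BBYR B=RRWB
After move 4 (F): F=OOYO U=WGWW R=GYGG D=RYYR L=BBOB
Query: B face = RRWB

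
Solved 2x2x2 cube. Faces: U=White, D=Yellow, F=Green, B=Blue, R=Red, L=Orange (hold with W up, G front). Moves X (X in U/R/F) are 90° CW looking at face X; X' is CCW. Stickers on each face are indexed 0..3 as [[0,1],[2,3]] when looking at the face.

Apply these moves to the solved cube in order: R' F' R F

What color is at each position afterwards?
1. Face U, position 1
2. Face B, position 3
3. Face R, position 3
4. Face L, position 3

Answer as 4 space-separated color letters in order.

After move 1 (R'): R=RRRR U=WBWB F=GWGW D=YGYG B=YBYB
After move 2 (F'): F=WWGG U=WBRR R=GRYR D=OOYG L=OBOW
After move 3 (R): R=YGRR U=WWRG F=WOGG D=OYYY B=RBBB
After move 4 (F): F=GWGO U=WWWB R=RGGR D=RYYY L=OOOY
Query 1: U[1] = W
Query 2: B[3] = B
Query 3: R[3] = R
Query 4: L[3] = Y

Answer: W B R Y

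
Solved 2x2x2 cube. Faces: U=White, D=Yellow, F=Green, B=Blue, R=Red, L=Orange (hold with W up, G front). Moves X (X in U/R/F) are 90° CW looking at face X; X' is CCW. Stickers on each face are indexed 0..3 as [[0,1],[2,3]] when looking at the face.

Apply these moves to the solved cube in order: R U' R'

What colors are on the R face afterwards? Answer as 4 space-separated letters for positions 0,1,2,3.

After move 1 (R): R=RRRR U=WGWG F=GYGY D=YBYB B=WBWB
After move 2 (U'): U=GGWW F=OOGY R=GYRR B=RRWB L=WBOO
After move 3 (R'): R=YRGR U=GWWR F=OGGW D=YOYY B=BRBB
Query: R face = YRGR

Answer: Y R G R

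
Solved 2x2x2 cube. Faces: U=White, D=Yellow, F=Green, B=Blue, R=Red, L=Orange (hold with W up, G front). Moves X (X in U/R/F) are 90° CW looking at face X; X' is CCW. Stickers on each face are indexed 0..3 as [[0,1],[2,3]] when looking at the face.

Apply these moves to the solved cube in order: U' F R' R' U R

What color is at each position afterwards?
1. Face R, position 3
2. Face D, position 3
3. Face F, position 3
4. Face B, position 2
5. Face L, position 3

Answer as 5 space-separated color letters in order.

After move 1 (U'): U=WWWW F=OOGG R=GGRR B=RRBB L=BBOO
After move 2 (F): F=GOGO U=WWOB R=WGWR D=RGYY L=BYOY
After move 3 (R'): R=GRWW U=WBOR F=GWGB D=ROYO B=YRGB
After move 4 (R'): R=RWGW U=WGOY F=GBGR D=RWYB B=OROB
After move 5 (U): U=OWYG F=RWGR R=ORGW B=BYOB L=GBOY
After move 6 (R): R=GOWR U=OWYR F=RWGB D=ROYB B=GYWB
Query 1: R[3] = R
Query 2: D[3] = B
Query 3: F[3] = B
Query 4: B[2] = W
Query 5: L[3] = Y

Answer: R B B W Y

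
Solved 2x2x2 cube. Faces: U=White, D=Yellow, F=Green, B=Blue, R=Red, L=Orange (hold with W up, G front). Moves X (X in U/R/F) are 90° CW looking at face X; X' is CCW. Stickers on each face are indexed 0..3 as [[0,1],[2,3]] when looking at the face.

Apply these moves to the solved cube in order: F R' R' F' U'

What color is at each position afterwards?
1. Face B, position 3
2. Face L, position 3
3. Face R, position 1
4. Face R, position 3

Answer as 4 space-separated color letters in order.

Answer: B O B W

Derivation:
After move 1 (F): F=GGGG U=WWOO R=WRWR D=RRYY L=OYOY
After move 2 (R'): R=RRWW U=WBOB F=GWGO D=RGYG B=YBRB
After move 3 (R'): R=RWRW U=WROY F=GBGB D=RWYO B=GBGB
After move 4 (F'): F=BBGG U=WRRR R=WWRW D=YYYO L=OYOO
After move 5 (U'): U=RRWR F=OYGG R=BBRW B=WWGB L=GBOO
Query 1: B[3] = B
Query 2: L[3] = O
Query 3: R[1] = B
Query 4: R[3] = W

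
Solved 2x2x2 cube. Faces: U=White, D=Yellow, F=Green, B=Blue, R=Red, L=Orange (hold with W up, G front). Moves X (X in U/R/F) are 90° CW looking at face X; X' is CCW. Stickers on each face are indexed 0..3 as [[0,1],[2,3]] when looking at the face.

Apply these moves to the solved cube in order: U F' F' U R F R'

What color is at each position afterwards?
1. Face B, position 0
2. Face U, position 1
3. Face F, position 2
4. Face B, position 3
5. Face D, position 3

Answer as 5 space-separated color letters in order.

Answer: G W Y B W

Derivation:
After move 1 (U): U=WWWW F=RRGG R=BBRR B=OOBB L=GGOO
After move 2 (F'): F=RGRG U=WWBR R=YBYR D=GOYY L=GWOW
After move 3 (F'): F=GGRR U=WWYY R=OBGR D=WWYY L=GROB
After move 4 (U): U=YWYW F=OBRR R=OOGR B=GRBB L=GGOB
After move 5 (R): R=GORO U=YBYR F=OWRY D=WBYG B=WRWB
After move 6 (F): F=ROYW U=YBBG R=YORO D=RGYG L=GWOB
After move 7 (R'): R=OOYR U=YWBW F=RBYG D=ROYW B=GRGB
Query 1: B[0] = G
Query 2: U[1] = W
Query 3: F[2] = Y
Query 4: B[3] = B
Query 5: D[3] = W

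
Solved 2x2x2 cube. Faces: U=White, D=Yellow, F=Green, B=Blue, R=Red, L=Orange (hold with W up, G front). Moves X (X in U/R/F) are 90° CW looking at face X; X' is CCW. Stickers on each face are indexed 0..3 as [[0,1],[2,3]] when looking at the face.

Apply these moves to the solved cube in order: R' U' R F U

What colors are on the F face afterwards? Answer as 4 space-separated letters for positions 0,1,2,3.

Answer: W G G G

Derivation:
After move 1 (R'): R=RRRR U=WBWB F=GWGW D=YGYG B=YBYB
After move 2 (U'): U=BBWW F=OOGW R=GWRR B=RRYB L=YBOO
After move 3 (R): R=RGRW U=BOWW F=OGGG D=YYYR B=WRBB
After move 4 (F): F=GOGG U=BOOB R=WGWW D=RRYR L=YYOY
After move 5 (U): U=OBBO F=WGGG R=WRWW B=YYBB L=GOOY
Query: F face = WGGG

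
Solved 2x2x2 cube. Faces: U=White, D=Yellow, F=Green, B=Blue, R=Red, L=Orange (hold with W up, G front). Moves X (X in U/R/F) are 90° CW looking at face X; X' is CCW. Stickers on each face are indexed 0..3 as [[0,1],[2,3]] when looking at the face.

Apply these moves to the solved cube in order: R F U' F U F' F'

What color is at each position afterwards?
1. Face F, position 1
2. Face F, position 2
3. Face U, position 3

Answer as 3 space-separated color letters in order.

After move 1 (R): R=RRRR U=WGWG F=GYGY D=YBYB B=WBWB
After move 2 (F): F=GGYY U=WGOO R=WRGR D=RRYB L=OYOB
After move 3 (U'): U=GOWO F=OYYY R=GGGR B=WRWB L=WBOB
After move 4 (F): F=YOYY U=GOBB R=WGOR D=GGYB L=WROR
After move 5 (U): U=BGBO F=WGYY R=WROR B=WRWB L=YOOR
After move 6 (F'): F=GYWY U=BGWO R=GRGR D=ORYB L=YOOB
After move 7 (F'): F=YYGW U=BGGG R=RROR D=OBYB L=YOOW
Query 1: F[1] = Y
Query 2: F[2] = G
Query 3: U[3] = G

Answer: Y G G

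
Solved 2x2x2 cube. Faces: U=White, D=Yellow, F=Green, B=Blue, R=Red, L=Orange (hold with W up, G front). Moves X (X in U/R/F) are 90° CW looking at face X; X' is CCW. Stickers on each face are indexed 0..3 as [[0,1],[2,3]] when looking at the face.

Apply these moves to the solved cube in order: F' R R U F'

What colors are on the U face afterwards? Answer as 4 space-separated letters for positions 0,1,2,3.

After move 1 (F'): F=GGGG U=WWRR R=YRYR D=OOYY L=OWOW
After move 2 (R): R=YYRR U=WGRG F=GOGY D=OBYB B=RBWB
After move 3 (R): R=RYRY U=WORY F=GBGB D=OWYR B=GBGB
After move 4 (U): U=RWYO F=RYGB R=GBRY B=OWGB L=GBOW
After move 5 (F'): F=YBRG U=RWGR R=WBOY D=BWYR L=GOOY
Query: U face = RWGR

Answer: R W G R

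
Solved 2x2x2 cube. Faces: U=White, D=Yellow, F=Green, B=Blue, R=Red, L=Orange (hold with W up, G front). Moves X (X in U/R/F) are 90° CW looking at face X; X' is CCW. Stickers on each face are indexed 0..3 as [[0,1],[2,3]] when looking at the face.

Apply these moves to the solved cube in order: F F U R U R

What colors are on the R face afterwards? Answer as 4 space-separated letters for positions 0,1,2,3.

Answer: R W B R

Derivation:
After move 1 (F): F=GGGG U=WWOO R=WRWR D=RRYY L=OYOY
After move 2 (F): F=GGGG U=WWYY R=OROR D=WWYY L=OROR
After move 3 (U): U=YWYW F=ORGG R=BBOR B=ORBB L=GGOR
After move 4 (R): R=OBRB U=YRYG F=OWGY D=WBYO B=WRWB
After move 5 (U): U=YYGR F=OBGY R=WRRB B=GGWB L=OWOR
After move 6 (R): R=RWBR U=YBGY F=OBGO D=WWYG B=RGYB
Query: R face = RWBR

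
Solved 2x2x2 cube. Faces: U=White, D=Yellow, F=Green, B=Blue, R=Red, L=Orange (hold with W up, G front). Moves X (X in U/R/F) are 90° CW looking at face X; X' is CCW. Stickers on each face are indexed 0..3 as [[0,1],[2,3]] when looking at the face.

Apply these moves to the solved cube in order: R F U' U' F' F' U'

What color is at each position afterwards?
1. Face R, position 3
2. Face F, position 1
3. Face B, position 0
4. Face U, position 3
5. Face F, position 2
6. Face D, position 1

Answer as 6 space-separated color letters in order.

After move 1 (R): R=RRRR U=WGWG F=GYGY D=YBYB B=WBWB
After move 2 (F): F=GGYY U=WGOO R=WRGR D=RRYB L=OYOB
After move 3 (U'): U=GOWO F=OYYY R=GGGR B=WRWB L=WBOB
After move 4 (U'): U=OOGW F=WBYY R=OYGR B=GGWB L=WROB
After move 5 (F'): F=BYWY U=OOOG R=RYRR D=RBYB L=WWOG
After move 6 (F'): F=YYBW U=OORR R=BYRR D=WGYB L=WGOO
After move 7 (U'): U=OROR F=WGBW R=YYRR B=BYWB L=GGOO
Query 1: R[3] = R
Query 2: F[1] = G
Query 3: B[0] = B
Query 4: U[3] = R
Query 5: F[2] = B
Query 6: D[1] = G

Answer: R G B R B G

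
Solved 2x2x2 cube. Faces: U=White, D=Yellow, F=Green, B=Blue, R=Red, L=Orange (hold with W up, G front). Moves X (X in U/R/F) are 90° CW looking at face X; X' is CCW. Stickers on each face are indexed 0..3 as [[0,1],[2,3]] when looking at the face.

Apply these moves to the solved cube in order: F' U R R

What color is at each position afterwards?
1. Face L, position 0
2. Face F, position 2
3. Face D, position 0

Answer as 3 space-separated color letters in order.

After move 1 (F'): F=GGGG U=WWRR R=YRYR D=OOYY L=OWOW
After move 2 (U): U=RWRW F=YRGG R=BBYR B=OWBB L=GGOW
After move 3 (R): R=YBRB U=RRRG F=YOGY D=OBYO B=WWWB
After move 4 (R): R=RYBB U=RORY F=YBGO D=OWYW B=GWRB
Query 1: L[0] = G
Query 2: F[2] = G
Query 3: D[0] = O

Answer: G G O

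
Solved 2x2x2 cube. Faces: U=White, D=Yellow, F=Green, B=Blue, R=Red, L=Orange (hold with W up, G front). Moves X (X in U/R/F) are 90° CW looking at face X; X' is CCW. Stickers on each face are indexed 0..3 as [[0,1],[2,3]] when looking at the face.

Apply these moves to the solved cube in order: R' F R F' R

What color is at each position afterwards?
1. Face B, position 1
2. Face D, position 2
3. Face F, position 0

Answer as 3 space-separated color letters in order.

After move 1 (R'): R=RRRR U=WBWB F=GWGW D=YGYG B=YBYB
After move 2 (F): F=GGWW U=WBOO R=WRBR D=RRYG L=OYOG
After move 3 (R): R=BWRR U=WGOW F=GRWG D=RYYY B=OBBB
After move 4 (F'): F=RGGW U=WGBR R=YWRR D=YGYY L=OWOO
After move 5 (R): R=RYRW U=WGBW F=RGGY D=YBYO B=RBGB
Query 1: B[1] = B
Query 2: D[2] = Y
Query 3: F[0] = R

Answer: B Y R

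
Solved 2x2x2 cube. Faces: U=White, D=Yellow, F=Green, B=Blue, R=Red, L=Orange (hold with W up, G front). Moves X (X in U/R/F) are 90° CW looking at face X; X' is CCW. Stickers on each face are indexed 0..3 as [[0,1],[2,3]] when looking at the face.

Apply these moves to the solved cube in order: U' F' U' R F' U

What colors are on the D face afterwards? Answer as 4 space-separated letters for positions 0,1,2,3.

Answer: R W Y Y

Derivation:
After move 1 (U'): U=WWWW F=OOGG R=GGRR B=RRBB L=BBOO
After move 2 (F'): F=OGOG U=WWGR R=YGYR D=BOYY L=BWOW
After move 3 (U'): U=WRWG F=BWOG R=OGYR B=YGBB L=RROW
After move 4 (R): R=YORG U=WWWG F=BOOY D=BBYY B=GGRB
After move 5 (F'): F=OYBO U=WWYR R=BOBG D=RWYY L=RGOW
After move 6 (U): U=YWRW F=BOBO R=GGBG B=RGRB L=OYOW
Query: D face = RWYY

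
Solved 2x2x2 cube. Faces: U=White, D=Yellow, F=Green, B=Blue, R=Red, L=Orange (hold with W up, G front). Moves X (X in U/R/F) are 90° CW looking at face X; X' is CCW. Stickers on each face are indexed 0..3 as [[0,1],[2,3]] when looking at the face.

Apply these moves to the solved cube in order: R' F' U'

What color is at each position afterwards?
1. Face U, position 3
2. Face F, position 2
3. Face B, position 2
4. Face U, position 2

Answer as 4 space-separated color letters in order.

After move 1 (R'): R=RRRR U=WBWB F=GWGW D=YGYG B=YBYB
After move 2 (F'): F=WWGG U=WBRR R=GRYR D=OOYG L=OBOW
After move 3 (U'): U=BRWR F=OBGG R=WWYR B=GRYB L=YBOW
Query 1: U[3] = R
Query 2: F[2] = G
Query 3: B[2] = Y
Query 4: U[2] = W

Answer: R G Y W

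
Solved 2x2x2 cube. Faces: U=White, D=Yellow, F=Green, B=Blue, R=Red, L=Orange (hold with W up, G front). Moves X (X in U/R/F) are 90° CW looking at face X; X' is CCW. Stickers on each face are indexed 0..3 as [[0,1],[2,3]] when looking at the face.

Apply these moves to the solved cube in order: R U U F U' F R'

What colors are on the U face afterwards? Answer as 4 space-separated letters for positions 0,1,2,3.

Answer: W W B G

Derivation:
After move 1 (R): R=RRRR U=WGWG F=GYGY D=YBYB B=WBWB
After move 2 (U): U=WWGG F=RRGY R=WBRR B=OOWB L=GYOO
After move 3 (U): U=GWGW F=WBGY R=OORR B=GYWB L=RROO
After move 4 (F): F=GWYB U=GWOR R=GOWR D=ROYB L=RYOB
After move 5 (U'): U=WRGO F=RYYB R=GWWR B=GOWB L=GYOB
After move 6 (F): F=YRBY U=WRBY R=GWOR D=WGYB L=GROO
After move 7 (R'): R=WRGO U=WWBG F=YRBY D=WRYY B=BOGB
Query: U face = WWBG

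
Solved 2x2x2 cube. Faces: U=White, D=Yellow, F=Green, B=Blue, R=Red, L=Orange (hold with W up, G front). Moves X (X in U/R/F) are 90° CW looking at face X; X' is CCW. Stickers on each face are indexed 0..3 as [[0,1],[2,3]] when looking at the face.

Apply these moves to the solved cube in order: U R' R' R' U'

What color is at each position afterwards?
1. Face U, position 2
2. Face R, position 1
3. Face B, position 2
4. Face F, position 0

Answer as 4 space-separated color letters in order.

After move 1 (U): U=WWWW F=RRGG R=BBRR B=OOBB L=GGOO
After move 2 (R'): R=BRBR U=WBWO F=RWGW D=YRYG B=YOYB
After move 3 (R'): R=RRBB U=WYWY F=RBGO D=YWYW B=GORB
After move 4 (R'): R=RBRB U=WRWG F=RYGY D=YBYO B=WOWB
After move 5 (U'): U=RGWW F=GGGY R=RYRB B=RBWB L=WOOO
Query 1: U[2] = W
Query 2: R[1] = Y
Query 3: B[2] = W
Query 4: F[0] = G

Answer: W Y W G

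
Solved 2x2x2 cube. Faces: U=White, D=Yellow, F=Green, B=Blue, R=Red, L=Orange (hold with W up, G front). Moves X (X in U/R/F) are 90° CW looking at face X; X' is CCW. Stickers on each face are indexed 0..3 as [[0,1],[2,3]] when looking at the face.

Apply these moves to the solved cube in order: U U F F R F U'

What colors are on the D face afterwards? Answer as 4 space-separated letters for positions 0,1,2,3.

After move 1 (U): U=WWWW F=RRGG R=BBRR B=OOBB L=GGOO
After move 2 (U): U=WWWW F=BBGG R=OORR B=GGBB L=RROO
After move 3 (F): F=GBGB U=WWOR R=WOWR D=ROYY L=RYOY
After move 4 (F): F=GGBB U=WWYY R=OORR D=WWYY L=RROO
After move 5 (R): R=RORO U=WGYB F=GWBY D=WBYG B=YGWB
After move 6 (F): F=BGYW U=WGOR R=YOBO D=RRYG L=RWOB
After move 7 (U'): U=GRWO F=RWYW R=BGBO B=YOWB L=YGOB
Query: D face = RRYG

Answer: R R Y G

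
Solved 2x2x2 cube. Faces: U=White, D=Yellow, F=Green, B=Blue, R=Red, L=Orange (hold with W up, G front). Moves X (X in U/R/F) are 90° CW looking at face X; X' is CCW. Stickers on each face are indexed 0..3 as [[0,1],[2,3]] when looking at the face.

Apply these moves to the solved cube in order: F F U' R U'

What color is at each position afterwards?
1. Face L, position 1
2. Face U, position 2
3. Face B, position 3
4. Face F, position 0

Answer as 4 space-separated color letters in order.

Answer: R W B B

Derivation:
After move 1 (F): F=GGGG U=WWOO R=WRWR D=RRYY L=OYOY
After move 2 (F): F=GGGG U=WWYY R=OROR D=WWYY L=OROR
After move 3 (U'): U=WYWY F=ORGG R=GGOR B=ORBB L=BBOR
After move 4 (R): R=OGRG U=WRWG F=OWGY D=WBYO B=YRYB
After move 5 (U'): U=RGWW F=BBGY R=OWRG B=OGYB L=YROR
Query 1: L[1] = R
Query 2: U[2] = W
Query 3: B[3] = B
Query 4: F[0] = B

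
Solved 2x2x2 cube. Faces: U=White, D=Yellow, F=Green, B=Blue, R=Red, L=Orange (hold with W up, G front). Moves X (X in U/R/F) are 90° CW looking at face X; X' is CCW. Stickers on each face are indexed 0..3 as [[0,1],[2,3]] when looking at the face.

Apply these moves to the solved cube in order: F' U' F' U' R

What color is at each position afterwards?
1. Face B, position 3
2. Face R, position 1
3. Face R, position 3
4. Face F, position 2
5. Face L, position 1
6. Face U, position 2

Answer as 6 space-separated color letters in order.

After move 1 (F'): F=GGGG U=WWRR R=YRYR D=OOYY L=OWOW
After move 2 (U'): U=WRWR F=OWGG R=GGYR B=YRBB L=BBOW
After move 3 (F'): F=WGOG U=WRGY R=OGOR D=BWYY L=BROW
After move 4 (U'): U=RYWG F=BROG R=WGOR B=OGBB L=YROW
After move 5 (R): R=OWRG U=RRWG F=BWOY D=BBYO B=GGYB
Query 1: B[3] = B
Query 2: R[1] = W
Query 3: R[3] = G
Query 4: F[2] = O
Query 5: L[1] = R
Query 6: U[2] = W

Answer: B W G O R W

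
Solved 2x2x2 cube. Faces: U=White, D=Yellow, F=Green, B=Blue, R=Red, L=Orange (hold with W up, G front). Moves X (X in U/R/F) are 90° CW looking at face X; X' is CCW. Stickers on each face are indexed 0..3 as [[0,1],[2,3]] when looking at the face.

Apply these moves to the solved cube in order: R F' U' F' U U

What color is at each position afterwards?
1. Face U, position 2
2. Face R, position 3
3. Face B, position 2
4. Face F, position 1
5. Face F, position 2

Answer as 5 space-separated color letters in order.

Answer: R R W R O

Derivation:
After move 1 (R): R=RRRR U=WGWG F=GYGY D=YBYB B=WBWB
After move 2 (F'): F=YYGG U=WGRR R=BRYR D=OOYB L=OGOW
After move 3 (U'): U=GRWR F=OGGG R=YYYR B=BRWB L=WBOW
After move 4 (F'): F=GGOG U=GRYY R=OYOR D=BWYB L=WROW
After move 5 (U): U=YGYR F=OYOG R=BROR B=WRWB L=GGOW
After move 6 (U): U=YYRG F=BROG R=WROR B=GGWB L=OYOW
Query 1: U[2] = R
Query 2: R[3] = R
Query 3: B[2] = W
Query 4: F[1] = R
Query 5: F[2] = O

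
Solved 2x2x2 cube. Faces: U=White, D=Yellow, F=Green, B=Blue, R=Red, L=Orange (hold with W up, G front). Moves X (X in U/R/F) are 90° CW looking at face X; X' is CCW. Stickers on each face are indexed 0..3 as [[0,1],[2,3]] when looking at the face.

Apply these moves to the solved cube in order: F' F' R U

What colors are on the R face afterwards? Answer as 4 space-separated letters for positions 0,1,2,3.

After move 1 (F'): F=GGGG U=WWRR R=YRYR D=OOYY L=OWOW
After move 2 (F'): F=GGGG U=WWYY R=OROR D=WWYY L=OROR
After move 3 (R): R=OORR U=WGYG F=GWGY D=WBYB B=YBWB
After move 4 (U): U=YWGG F=OOGY R=YBRR B=ORWB L=GWOR
Query: R face = YBRR

Answer: Y B R R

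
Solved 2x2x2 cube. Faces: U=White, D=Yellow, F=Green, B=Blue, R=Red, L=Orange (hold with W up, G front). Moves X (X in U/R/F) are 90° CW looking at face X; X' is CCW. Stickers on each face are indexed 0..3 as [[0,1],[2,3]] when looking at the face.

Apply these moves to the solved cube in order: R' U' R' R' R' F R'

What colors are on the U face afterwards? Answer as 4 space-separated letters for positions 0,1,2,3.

After move 1 (R'): R=RRRR U=WBWB F=GWGW D=YGYG B=YBYB
After move 2 (U'): U=BBWW F=OOGW R=GWRR B=RRYB L=YBOO
After move 3 (R'): R=WRGR U=BYWR F=OBGW D=YOYW B=GRGB
After move 4 (R'): R=RRWG U=BGWG F=OYGR D=YBYW B=WROB
After move 5 (R'): R=RGRW U=BOWW F=OGGG D=YYYR B=WRBB
After move 6 (F): F=GOGG U=BOOB R=WGWW D=RRYR L=YYOY
After move 7 (R'): R=GWWW U=BBOW F=GOGB D=ROYG B=RRRB
Query: U face = BBOW

Answer: B B O W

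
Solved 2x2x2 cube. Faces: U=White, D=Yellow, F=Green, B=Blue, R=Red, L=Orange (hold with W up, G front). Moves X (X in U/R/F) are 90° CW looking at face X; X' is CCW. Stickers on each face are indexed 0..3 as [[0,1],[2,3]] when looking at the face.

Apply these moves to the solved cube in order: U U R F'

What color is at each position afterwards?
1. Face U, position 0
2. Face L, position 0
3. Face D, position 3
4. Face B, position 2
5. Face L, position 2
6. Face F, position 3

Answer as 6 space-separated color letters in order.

Answer: W R G W O G

Derivation:
After move 1 (U): U=WWWW F=RRGG R=BBRR B=OOBB L=GGOO
After move 2 (U): U=WWWW F=BBGG R=OORR B=GGBB L=RROO
After move 3 (R): R=RORO U=WBWG F=BYGY D=YBYG B=WGWB
After move 4 (F'): F=YYBG U=WBRR R=BOYO D=ROYG L=RGOW
Query 1: U[0] = W
Query 2: L[0] = R
Query 3: D[3] = G
Query 4: B[2] = W
Query 5: L[2] = O
Query 6: F[3] = G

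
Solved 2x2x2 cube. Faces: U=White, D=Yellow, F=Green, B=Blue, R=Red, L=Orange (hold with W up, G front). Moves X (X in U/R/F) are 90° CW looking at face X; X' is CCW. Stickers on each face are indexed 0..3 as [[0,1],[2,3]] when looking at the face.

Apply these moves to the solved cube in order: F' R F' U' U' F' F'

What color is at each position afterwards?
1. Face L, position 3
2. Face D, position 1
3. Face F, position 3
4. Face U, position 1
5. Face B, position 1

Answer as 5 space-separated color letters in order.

After move 1 (F'): F=GGGG U=WWRR R=YRYR D=OOYY L=OWOW
After move 2 (R): R=YYRR U=WGRG F=GOGY D=OBYB B=RBWB
After move 3 (F'): F=OYGG U=WGYR R=BYOR D=WWYB L=OGOR
After move 4 (U'): U=GRWY F=OGGG R=OYOR B=BYWB L=RBOR
After move 5 (U'): U=RYGW F=RBGG R=OGOR B=OYWB L=BYOR
After move 6 (F'): F=BGRG U=RYOO R=WGWR D=YRYB L=BWOG
After move 7 (F'): F=GGBR U=RYWW R=RGYR D=WGYB L=BOOO
Query 1: L[3] = O
Query 2: D[1] = G
Query 3: F[3] = R
Query 4: U[1] = Y
Query 5: B[1] = Y

Answer: O G R Y Y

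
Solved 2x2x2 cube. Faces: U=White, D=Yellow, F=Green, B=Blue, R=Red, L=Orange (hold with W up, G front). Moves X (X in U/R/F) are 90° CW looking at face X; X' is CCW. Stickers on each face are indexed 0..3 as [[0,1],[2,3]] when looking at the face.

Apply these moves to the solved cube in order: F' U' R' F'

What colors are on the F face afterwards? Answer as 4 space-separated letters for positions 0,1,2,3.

After move 1 (F'): F=GGGG U=WWRR R=YRYR D=OOYY L=OWOW
After move 2 (U'): U=WRWR F=OWGG R=GGYR B=YRBB L=BBOW
After move 3 (R'): R=GRGY U=WBWY F=ORGR D=OWYG B=YROB
After move 4 (F'): F=RROG U=WBGG R=WROY D=BWYG L=BYOW
Query: F face = RROG

Answer: R R O G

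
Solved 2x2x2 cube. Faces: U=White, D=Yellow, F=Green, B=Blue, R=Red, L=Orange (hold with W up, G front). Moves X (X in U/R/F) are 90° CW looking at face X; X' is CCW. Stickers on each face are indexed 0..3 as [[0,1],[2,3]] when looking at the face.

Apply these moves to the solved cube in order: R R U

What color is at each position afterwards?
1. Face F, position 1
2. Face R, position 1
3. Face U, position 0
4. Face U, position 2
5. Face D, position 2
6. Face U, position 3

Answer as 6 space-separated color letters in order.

After move 1 (R): R=RRRR U=WGWG F=GYGY D=YBYB B=WBWB
After move 2 (R): R=RRRR U=WYWY F=GBGB D=YWYW B=GBGB
After move 3 (U): U=WWYY F=RRGB R=GBRR B=OOGB L=GBOO
Query 1: F[1] = R
Query 2: R[1] = B
Query 3: U[0] = W
Query 4: U[2] = Y
Query 5: D[2] = Y
Query 6: U[3] = Y

Answer: R B W Y Y Y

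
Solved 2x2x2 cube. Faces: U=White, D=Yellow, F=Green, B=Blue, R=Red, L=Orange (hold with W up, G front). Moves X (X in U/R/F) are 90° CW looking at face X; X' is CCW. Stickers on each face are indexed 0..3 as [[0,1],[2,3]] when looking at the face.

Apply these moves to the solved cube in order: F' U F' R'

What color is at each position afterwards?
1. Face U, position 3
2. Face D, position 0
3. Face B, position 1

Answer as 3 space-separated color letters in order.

Answer: O G W

Derivation:
After move 1 (F'): F=GGGG U=WWRR R=YRYR D=OOYY L=OWOW
After move 2 (U): U=RWRW F=YRGG R=BBYR B=OWBB L=GGOW
After move 3 (F'): F=RGYG U=RWBY R=OBOR D=GWYY L=GWOR
After move 4 (R'): R=BROO U=RBBO F=RWYY D=GGYG B=YWWB
Query 1: U[3] = O
Query 2: D[0] = G
Query 3: B[1] = W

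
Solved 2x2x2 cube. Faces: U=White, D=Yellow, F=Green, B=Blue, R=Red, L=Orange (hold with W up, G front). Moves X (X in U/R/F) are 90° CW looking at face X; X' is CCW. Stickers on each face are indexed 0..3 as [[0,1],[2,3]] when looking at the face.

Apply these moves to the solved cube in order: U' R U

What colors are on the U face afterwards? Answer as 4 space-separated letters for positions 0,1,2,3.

Answer: W W G O

Derivation:
After move 1 (U'): U=WWWW F=OOGG R=GGRR B=RRBB L=BBOO
After move 2 (R): R=RGRG U=WOWG F=OYGY D=YBYR B=WRWB
After move 3 (U): U=WWGO F=RGGY R=WRRG B=BBWB L=OYOO
Query: U face = WWGO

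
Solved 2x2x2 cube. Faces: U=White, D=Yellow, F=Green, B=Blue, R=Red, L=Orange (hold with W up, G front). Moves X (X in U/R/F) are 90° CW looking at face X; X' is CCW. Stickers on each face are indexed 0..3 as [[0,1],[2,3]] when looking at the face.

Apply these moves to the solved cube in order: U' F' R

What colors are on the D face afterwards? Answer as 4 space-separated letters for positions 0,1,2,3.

After move 1 (U'): U=WWWW F=OOGG R=GGRR B=RRBB L=BBOO
After move 2 (F'): F=OGOG U=WWGR R=YGYR D=BOYY L=BWOW
After move 3 (R): R=YYRG U=WGGG F=OOOY D=BBYR B=RRWB
Query: D face = BBYR

Answer: B B Y R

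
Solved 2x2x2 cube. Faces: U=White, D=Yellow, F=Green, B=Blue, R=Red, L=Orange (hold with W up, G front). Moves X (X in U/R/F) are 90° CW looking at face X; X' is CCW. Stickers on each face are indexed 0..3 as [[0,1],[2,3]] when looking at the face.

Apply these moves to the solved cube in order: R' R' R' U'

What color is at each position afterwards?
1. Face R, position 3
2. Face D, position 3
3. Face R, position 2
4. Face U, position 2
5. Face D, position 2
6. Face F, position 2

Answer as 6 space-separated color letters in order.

After move 1 (R'): R=RRRR U=WBWB F=GWGW D=YGYG B=YBYB
After move 2 (R'): R=RRRR U=WYWY F=GBGB D=YWYW B=GBGB
After move 3 (R'): R=RRRR U=WGWG F=GYGY D=YBYB B=WBWB
After move 4 (U'): U=GGWW F=OOGY R=GYRR B=RRWB L=WBOO
Query 1: R[3] = R
Query 2: D[3] = B
Query 3: R[2] = R
Query 4: U[2] = W
Query 5: D[2] = Y
Query 6: F[2] = G

Answer: R B R W Y G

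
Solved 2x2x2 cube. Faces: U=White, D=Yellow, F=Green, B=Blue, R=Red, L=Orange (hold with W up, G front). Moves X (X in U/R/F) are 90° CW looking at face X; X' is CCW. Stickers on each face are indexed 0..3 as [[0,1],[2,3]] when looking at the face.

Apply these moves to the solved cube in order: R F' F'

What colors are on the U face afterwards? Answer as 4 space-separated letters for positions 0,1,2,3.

Answer: W G B Y

Derivation:
After move 1 (R): R=RRRR U=WGWG F=GYGY D=YBYB B=WBWB
After move 2 (F'): F=YYGG U=WGRR R=BRYR D=OOYB L=OGOW
After move 3 (F'): F=YGYG U=WGBY R=OROR D=GWYB L=OROR
Query: U face = WGBY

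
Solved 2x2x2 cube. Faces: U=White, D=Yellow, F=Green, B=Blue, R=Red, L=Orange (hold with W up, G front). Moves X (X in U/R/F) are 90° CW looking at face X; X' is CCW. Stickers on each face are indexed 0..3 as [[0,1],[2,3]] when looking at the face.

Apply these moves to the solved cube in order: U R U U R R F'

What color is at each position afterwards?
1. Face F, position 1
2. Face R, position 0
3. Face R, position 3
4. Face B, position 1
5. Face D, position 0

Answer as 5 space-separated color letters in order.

After move 1 (U): U=WWWW F=RRGG R=BBRR B=OOBB L=GGOO
After move 2 (R): R=RBRB U=WRWG F=RYGY D=YBYO B=WOWB
After move 3 (U): U=WWGR F=RBGY R=WORB B=GGWB L=RYOO
After move 4 (U): U=GWRW F=WOGY R=GGRB B=RYWB L=RBOO
After move 5 (R): R=RGBG U=GORY F=WBGO D=YWYR B=WYWB
After move 6 (R): R=BRGG U=GBRO F=WWGR D=YWYW B=YYOB
After move 7 (F'): F=WRWG U=GBBG R=WRYG D=BOYW L=ROOR
Query 1: F[1] = R
Query 2: R[0] = W
Query 3: R[3] = G
Query 4: B[1] = Y
Query 5: D[0] = B

Answer: R W G Y B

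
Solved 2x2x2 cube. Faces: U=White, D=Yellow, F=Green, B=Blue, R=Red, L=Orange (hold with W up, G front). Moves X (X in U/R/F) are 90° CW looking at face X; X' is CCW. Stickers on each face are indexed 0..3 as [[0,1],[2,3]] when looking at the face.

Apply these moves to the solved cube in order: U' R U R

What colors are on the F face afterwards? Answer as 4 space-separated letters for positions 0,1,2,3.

After move 1 (U'): U=WWWW F=OOGG R=GGRR B=RRBB L=BBOO
After move 2 (R): R=RGRG U=WOWG F=OYGY D=YBYR B=WRWB
After move 3 (U): U=WWGO F=RGGY R=WRRG B=BBWB L=OYOO
After move 4 (R): R=RWGR U=WGGY F=RBGR D=YWYB B=OBWB
Query: F face = RBGR

Answer: R B G R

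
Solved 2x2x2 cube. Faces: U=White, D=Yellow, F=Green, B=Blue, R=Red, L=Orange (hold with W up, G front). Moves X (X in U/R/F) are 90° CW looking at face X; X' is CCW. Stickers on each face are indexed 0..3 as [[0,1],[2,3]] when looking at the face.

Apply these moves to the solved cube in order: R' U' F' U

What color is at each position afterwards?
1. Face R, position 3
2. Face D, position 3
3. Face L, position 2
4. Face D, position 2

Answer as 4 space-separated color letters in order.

After move 1 (R'): R=RRRR U=WBWB F=GWGW D=YGYG B=YBYB
After move 2 (U'): U=BBWW F=OOGW R=GWRR B=RRYB L=YBOO
After move 3 (F'): F=OWOG U=BBGR R=GWYR D=BOYG L=YWOW
After move 4 (U): U=GBRB F=GWOG R=RRYR B=YWYB L=OWOW
Query 1: R[3] = R
Query 2: D[3] = G
Query 3: L[2] = O
Query 4: D[2] = Y

Answer: R G O Y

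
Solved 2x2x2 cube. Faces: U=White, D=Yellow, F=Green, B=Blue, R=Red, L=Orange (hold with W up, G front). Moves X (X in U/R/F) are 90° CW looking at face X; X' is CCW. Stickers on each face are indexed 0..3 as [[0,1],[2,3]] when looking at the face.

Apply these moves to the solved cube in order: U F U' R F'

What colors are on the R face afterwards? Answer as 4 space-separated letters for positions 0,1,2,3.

Answer: B G R R

Derivation:
After move 1 (U): U=WWWW F=RRGG R=BBRR B=OOBB L=GGOO
After move 2 (F): F=GRGR U=WWOG R=WBWR D=RBYY L=GYOY
After move 3 (U'): U=WGWO F=GYGR R=GRWR B=WBBB L=OOOY
After move 4 (R): R=WGRR U=WYWR F=GBGY D=RBYW B=OBGB
After move 5 (F'): F=BYGG U=WYWR R=BGRR D=OYYW L=OROW
Query: R face = BGRR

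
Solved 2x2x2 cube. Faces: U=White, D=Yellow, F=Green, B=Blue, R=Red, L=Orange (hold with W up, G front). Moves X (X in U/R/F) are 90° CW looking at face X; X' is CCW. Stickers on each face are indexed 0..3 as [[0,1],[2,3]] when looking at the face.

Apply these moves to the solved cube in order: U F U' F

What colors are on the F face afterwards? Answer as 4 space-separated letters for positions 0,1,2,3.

Answer: G G R Y

Derivation:
After move 1 (U): U=WWWW F=RRGG R=BBRR B=OOBB L=GGOO
After move 2 (F): F=GRGR U=WWOG R=WBWR D=RBYY L=GYOY
After move 3 (U'): U=WGWO F=GYGR R=GRWR B=WBBB L=OOOY
After move 4 (F): F=GGRY U=WGYO R=WROR D=WGYY L=OROB
Query: F face = GGRY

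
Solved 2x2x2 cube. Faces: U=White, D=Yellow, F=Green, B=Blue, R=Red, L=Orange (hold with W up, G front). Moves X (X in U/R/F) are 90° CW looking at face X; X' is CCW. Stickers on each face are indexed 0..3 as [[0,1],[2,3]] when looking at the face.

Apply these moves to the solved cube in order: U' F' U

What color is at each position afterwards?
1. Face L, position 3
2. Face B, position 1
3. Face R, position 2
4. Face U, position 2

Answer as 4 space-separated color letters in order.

After move 1 (U'): U=WWWW F=OOGG R=GGRR B=RRBB L=BBOO
After move 2 (F'): F=OGOG U=WWGR R=YGYR D=BOYY L=BWOW
After move 3 (U): U=GWRW F=YGOG R=RRYR B=BWBB L=OGOW
Query 1: L[3] = W
Query 2: B[1] = W
Query 3: R[2] = Y
Query 4: U[2] = R

Answer: W W Y R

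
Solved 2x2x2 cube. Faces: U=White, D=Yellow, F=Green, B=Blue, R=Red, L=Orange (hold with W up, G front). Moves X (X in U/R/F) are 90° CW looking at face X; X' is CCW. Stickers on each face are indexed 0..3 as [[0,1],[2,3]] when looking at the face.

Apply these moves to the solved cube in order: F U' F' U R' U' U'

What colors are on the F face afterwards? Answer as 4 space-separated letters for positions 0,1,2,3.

Answer: Y O O O

Derivation:
After move 1 (F): F=GGGG U=WWOO R=WRWR D=RRYY L=OYOY
After move 2 (U'): U=WOWO F=OYGG R=GGWR B=WRBB L=BBOY
After move 3 (F'): F=YGOG U=WOGW R=RGRR D=BYYY L=BOOW
After move 4 (U): U=GWWO F=RGOG R=WRRR B=BOBB L=YGOW
After move 5 (R'): R=RRWR U=GBWB F=RWOO D=BGYG B=YOYB
After move 6 (U'): U=BBGW F=YGOO R=RWWR B=RRYB L=YOOW
After move 7 (U'): U=BWBG F=YOOO R=YGWR B=RWYB L=RROW
Query: F face = YOOO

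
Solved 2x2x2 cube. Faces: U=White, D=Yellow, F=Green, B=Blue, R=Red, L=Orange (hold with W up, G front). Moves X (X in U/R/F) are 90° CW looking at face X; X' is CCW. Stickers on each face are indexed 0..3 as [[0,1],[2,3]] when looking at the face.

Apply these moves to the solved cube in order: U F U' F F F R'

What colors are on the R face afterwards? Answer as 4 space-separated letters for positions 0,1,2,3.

Answer: R R B R

Derivation:
After move 1 (U): U=WWWW F=RRGG R=BBRR B=OOBB L=GGOO
After move 2 (F): F=GRGR U=WWOG R=WBWR D=RBYY L=GYOY
After move 3 (U'): U=WGWO F=GYGR R=GRWR B=WBBB L=OOOY
After move 4 (F): F=GGRY U=WGYO R=WROR D=WGYY L=OROB
After move 5 (F): F=RGYG U=WGBR R=YROR D=OWYY L=OWOG
After move 6 (F): F=YRGG U=WGGW R=BRRR D=OYYY L=OOOW
After move 7 (R'): R=RRBR U=WBGW F=YGGW D=ORYG B=YBYB
Query: R face = RRBR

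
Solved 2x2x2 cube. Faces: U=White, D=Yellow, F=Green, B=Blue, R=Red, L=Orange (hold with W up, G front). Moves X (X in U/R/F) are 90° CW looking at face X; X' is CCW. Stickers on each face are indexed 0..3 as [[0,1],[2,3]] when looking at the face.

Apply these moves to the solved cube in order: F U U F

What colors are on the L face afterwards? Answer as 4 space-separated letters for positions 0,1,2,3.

After move 1 (F): F=GGGG U=WWOO R=WRWR D=RRYY L=OYOY
After move 2 (U): U=OWOW F=WRGG R=BBWR B=OYBB L=GGOY
After move 3 (U): U=OOWW F=BBGG R=OYWR B=GGBB L=WROY
After move 4 (F): F=GBGB U=OOYR R=WYWR D=WOYY L=WROR
Query: L face = WROR

Answer: W R O R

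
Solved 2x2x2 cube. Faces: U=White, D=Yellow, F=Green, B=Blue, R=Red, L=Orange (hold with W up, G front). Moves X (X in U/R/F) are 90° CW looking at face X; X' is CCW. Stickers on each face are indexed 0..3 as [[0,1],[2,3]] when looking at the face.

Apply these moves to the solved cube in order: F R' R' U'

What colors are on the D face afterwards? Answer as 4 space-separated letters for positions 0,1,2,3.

After move 1 (F): F=GGGG U=WWOO R=WRWR D=RRYY L=OYOY
After move 2 (R'): R=RRWW U=WBOB F=GWGO D=RGYG B=YBRB
After move 3 (R'): R=RWRW U=WROY F=GBGB D=RWYO B=GBGB
After move 4 (U'): U=RYWO F=OYGB R=GBRW B=RWGB L=GBOY
Query: D face = RWYO

Answer: R W Y O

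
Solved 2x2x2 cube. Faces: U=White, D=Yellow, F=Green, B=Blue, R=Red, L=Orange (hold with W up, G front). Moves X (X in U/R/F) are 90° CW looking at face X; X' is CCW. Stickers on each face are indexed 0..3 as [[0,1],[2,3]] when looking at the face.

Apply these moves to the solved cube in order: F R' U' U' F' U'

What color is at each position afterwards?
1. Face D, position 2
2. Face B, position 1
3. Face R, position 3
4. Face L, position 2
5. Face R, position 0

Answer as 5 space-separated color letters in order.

After move 1 (F): F=GGGG U=WWOO R=WRWR D=RRYY L=OYOY
After move 2 (R'): R=RRWW U=WBOB F=GWGO D=RGYG B=YBRB
After move 3 (U'): U=BBWO F=OYGO R=GWWW B=RRRB L=YBOY
After move 4 (U'): U=BOBW F=YBGO R=OYWW B=GWRB L=RROY
After move 5 (F'): F=BOYG U=BOOW R=GYRW D=RYYG L=RWOB
After move 6 (U'): U=OWBO F=RWYG R=BORW B=GYRB L=GWOB
Query 1: D[2] = Y
Query 2: B[1] = Y
Query 3: R[3] = W
Query 4: L[2] = O
Query 5: R[0] = B

Answer: Y Y W O B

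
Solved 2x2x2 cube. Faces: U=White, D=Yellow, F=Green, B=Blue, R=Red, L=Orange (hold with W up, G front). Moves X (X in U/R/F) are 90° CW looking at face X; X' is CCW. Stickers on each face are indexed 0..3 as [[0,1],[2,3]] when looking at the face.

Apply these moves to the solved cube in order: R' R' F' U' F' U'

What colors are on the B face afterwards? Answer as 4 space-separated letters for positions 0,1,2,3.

After move 1 (R'): R=RRRR U=WBWB F=GWGW D=YGYG B=YBYB
After move 2 (R'): R=RRRR U=WYWY F=GBGB D=YWYW B=GBGB
After move 3 (F'): F=BBGG U=WYRR R=WRYR D=OOYW L=OYOW
After move 4 (U'): U=YRWR F=OYGG R=BBYR B=WRGB L=GBOW
After move 5 (F'): F=YGOG U=YRBY R=OBOR D=BWYW L=GROW
After move 6 (U'): U=RYYB F=GROG R=YGOR B=OBGB L=WROW
Query: B face = OBGB

Answer: O B G B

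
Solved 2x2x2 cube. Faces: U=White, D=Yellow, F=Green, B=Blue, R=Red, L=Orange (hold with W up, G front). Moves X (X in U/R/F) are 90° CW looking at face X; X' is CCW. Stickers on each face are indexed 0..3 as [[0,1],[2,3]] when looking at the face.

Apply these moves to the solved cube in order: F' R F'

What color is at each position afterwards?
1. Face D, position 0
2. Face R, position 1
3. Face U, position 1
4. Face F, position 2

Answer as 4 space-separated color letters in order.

Answer: W Y G G

Derivation:
After move 1 (F'): F=GGGG U=WWRR R=YRYR D=OOYY L=OWOW
After move 2 (R): R=YYRR U=WGRG F=GOGY D=OBYB B=RBWB
After move 3 (F'): F=OYGG U=WGYR R=BYOR D=WWYB L=OGOR
Query 1: D[0] = W
Query 2: R[1] = Y
Query 3: U[1] = G
Query 4: F[2] = G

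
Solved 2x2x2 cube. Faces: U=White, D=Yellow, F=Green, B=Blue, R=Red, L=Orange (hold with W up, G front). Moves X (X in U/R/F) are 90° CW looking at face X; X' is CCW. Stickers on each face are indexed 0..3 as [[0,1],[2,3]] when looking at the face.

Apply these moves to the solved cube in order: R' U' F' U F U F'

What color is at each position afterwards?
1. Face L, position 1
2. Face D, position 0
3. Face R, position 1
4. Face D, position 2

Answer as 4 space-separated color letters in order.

Answer: B G W Y

Derivation:
After move 1 (R'): R=RRRR U=WBWB F=GWGW D=YGYG B=YBYB
After move 2 (U'): U=BBWW F=OOGW R=GWRR B=RRYB L=YBOO
After move 3 (F'): F=OWOG U=BBGR R=GWYR D=BOYG L=YWOW
After move 4 (U): U=GBRB F=GWOG R=RRYR B=YWYB L=OWOW
After move 5 (F): F=OGGW U=GBWW R=RRBR D=YRYG L=OBOO
After move 6 (U): U=WGWB F=RRGW R=YWBR B=OBYB L=OGOO
After move 7 (F'): F=RWRG U=WGYB R=RWYR D=GOYG L=OBOW
Query 1: L[1] = B
Query 2: D[0] = G
Query 3: R[1] = W
Query 4: D[2] = Y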